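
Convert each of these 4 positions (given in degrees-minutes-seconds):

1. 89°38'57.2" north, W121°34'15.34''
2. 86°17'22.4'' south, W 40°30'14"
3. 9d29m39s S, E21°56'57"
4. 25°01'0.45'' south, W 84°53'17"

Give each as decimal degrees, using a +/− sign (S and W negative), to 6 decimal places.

Point 1:
  Latitude: 89° + 38/60 + 57.2/3600 = 89 + 0.633333 + 0.015889 = 89.6492222
  N → positive
  λ: 34′ + 15.34″ = 34.25567′; 121 + 34.25567/60 = 121.5709278
  W ⇒ negate
Point 2:
  φ: 86° + 17/60 + 22.4/3600 = 86 + 0.283333 + 0.006222 = 86.2895556
  S → negative
  Lon: 30′ + 14″ = 30.23333′; 40 + 30.23333/60 = 40.5038889
  W → negative
Point 3:
  φ: 9 + 29/60 + 39/3600 = 9.4941667
  S ⇒ negate
  Longitude: 21 + 56/60 + 57/3600 = 21.9491667
  E → positive
Point 4:
  Latitude: 1′ + 0.45″ = 1.00750′; 25 + 1.00750/60 = 25.0167917
  S → negative
  Lon: 84 + 53/60 + 17/3600 = 84.8880556
  W ⇒ negate

1. 89.649222, -121.570928
2. -86.289556, -40.503889
3. -9.494167, 21.949167
4. -25.016792, -84.888056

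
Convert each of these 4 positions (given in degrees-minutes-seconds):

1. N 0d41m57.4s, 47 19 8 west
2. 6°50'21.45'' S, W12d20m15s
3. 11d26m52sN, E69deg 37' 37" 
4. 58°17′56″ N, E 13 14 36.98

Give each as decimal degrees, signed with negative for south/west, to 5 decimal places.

Point 1:
  Latitude: 0 + 41/60 + 57.4/3600 = 0.699278
  N → positive
  λ: 47 + 19/60 + 8/3600 = 47.318889
  W ⇒ negate
Point 2:
  Latitude: 50′ + 21.45″ = 50.35750′; 6 + 50.35750/60 = 6.839292
  hemisphere S, so the sign is −
  λ: 12 + 20/60 + 15/3600 = 12.337500
  W ⇒ negate
Point 3:
  φ: 26′ + 52″ = 26.86667′; 11 + 26.86667/60 = 11.447778
  N → positive
  λ: 37′ + 37″ = 37.61667′; 69 + 37.61667/60 = 69.626944
  E → positive
Point 4:
  Lat: 58° + 17/60 + 56/3600 = 58 + 0.283333 + 0.015556 = 58.298889
  N → positive
  Longitude: 13° + 14/60 + 36.98/3600 = 13 + 0.233333 + 0.010272 = 13.243606
  E → positive

1. 0.69928, -47.31889
2. -6.83929, -12.33750
3. 11.44778, 69.62694
4. 58.29889, 13.24361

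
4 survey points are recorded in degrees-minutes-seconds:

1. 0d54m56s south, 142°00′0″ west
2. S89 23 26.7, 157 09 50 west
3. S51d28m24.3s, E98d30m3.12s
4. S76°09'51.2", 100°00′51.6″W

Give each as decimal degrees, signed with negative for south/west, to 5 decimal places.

1. -0.91556, -142.00000
2. -89.39075, -157.16389
3. -51.47342, 98.50087
4. -76.16422, -100.01433

Point 1:
  Lat: 0 + 54/60 + 56/3600 = 0.915556
  S ⇒ negate
  Lon: 0′ + 0″ = 0.00000′; 142 + 0.00000/60 = 142.000000
  W → negative
Point 2:
  Latitude: 23′ + 26.7″ = 23.44500′; 89 + 23.44500/60 = 89.390750
  S → negative
  λ: 157° + 9/60 + 50/3600 = 157 + 0.150000 + 0.013889 = 157.163889
  hemisphere W, so the sign is −
Point 3:
  φ: 51 + 28/60 + 24.3/3600 = 51.473417
  S → negative
  Lon: 30′ + 3.12″ = 30.05200′; 98 + 30.05200/60 = 98.500867
  E ⇒ keep positive
Point 4:
  φ: 76° + 9/60 + 51.2/3600 = 76 + 0.150000 + 0.014222 = 76.164222
  S → negative
  Lon: 100 + 0/60 + 51.6/3600 = 100.014333
  hemisphere W, so the sign is −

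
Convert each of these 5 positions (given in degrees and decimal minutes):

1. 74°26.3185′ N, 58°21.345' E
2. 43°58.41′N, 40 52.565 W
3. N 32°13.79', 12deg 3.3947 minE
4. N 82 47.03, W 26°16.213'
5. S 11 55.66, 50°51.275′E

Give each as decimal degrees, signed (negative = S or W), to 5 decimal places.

1. 74.43864, 58.35575
2. 43.97350, -40.87608
3. 32.22983, 12.05658
4. 82.78383, -26.27022
5. -11.92767, 50.85458

Point 1:
  φ: 74 + 26.3185/60 = 74.438642
  N → positive
  Lon: 58 + 21.345/60 = 58.355750
  E ⇒ keep positive
Point 2:
  φ: 43 + 58.41/60 = 43.973500
  N → positive
  Lon: 40 + 52.565/60 = 40.876083
  W → negative
Point 3:
  φ: 32 + 13.79/60 = 32.229833
  N → positive
  Lon: 3.3947′ = 0.056578°; total 12.056578
  E → positive
Point 4:
  φ: 82 + 47.03/60 = 82.783833
  N → positive
  Lon: 16.213′ = 0.270217°; total 26.270217
  W → negative
Point 5:
  Latitude: 55.66′ = 0.927667°; total 11.927667
  S → negative
  Lon: 51.275′ = 0.854583°; total 50.854583
  E ⇒ keep positive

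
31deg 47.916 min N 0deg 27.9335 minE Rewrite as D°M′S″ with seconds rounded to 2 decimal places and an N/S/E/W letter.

Latitude: 47.91600′ → 47′ and 0.91600 × 60 = 54.9600″
Lon: fractional minutes 0.93350 × 60 = 56.0100″

31°47′54.96″ N, 0°27′56.01″ E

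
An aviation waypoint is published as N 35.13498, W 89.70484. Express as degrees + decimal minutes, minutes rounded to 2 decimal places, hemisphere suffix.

35° 8.10′ N, 89° 42.29′ W

Latitude: minutes = (35.134980 − 35) × 60 = 8.0988
λ: fractional part 0.704840 → 42.2904 minutes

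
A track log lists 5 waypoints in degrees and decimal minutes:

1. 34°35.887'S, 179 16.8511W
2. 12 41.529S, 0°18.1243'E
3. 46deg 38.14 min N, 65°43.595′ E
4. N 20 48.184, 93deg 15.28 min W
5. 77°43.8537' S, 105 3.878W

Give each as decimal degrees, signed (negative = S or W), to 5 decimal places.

1. -34.59812, -179.28085
2. -12.69215, 0.30207
3. 46.63567, 65.72658
4. 20.80307, -93.25467
5. -77.73090, -105.06463

Point 1:
  Latitude: 34 + 35.887/60 = 34.598117
  S → negative
  λ: 179 + 16.8511/60 = 179.280852
  W ⇒ negate
Point 2:
  Latitude: 41.529′ = 0.692150°; total 12.692150
  hemisphere S, so the sign is −
  λ: 0 + 18.1243/60 = 0.302072
  E → positive
Point 3:
  Latitude: 38.14′ = 0.635667°; total 46.635667
  N ⇒ keep positive
  λ: 43.595′ = 0.726583°; total 65.726583
  E ⇒ keep positive
Point 4:
  φ: 48.184′ = 0.803067°; total 20.803067
  N ⇒ keep positive
  Longitude: 15.28′ = 0.254667°; total 93.254667
  hemisphere W, so the sign is −
Point 5:
  Latitude: 43.8537′ = 0.730895°; total 77.730895
  hemisphere S, so the sign is −
  Lon: 105 + 3.878/60 = 105.064633
  W ⇒ negate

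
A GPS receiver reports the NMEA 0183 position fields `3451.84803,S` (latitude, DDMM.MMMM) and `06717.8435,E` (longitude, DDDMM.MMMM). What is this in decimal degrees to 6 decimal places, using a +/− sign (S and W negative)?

-34.864134, 67.297392

Lat: degrees = first 2 digits = 34, minutes = 51.84803; 34 + 51.84803/60 = 34.8641338
hemisphere S, so the sign is −
Longitude: degrees = first 3 digits = 67, minutes = 17.8435; 67 + 17.8435/60 = 67.2973917
E ⇒ keep positive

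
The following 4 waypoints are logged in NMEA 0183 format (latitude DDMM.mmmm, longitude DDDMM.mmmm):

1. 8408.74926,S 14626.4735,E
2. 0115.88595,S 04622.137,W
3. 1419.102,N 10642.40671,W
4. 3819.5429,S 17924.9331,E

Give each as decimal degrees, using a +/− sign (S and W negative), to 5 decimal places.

1. -84.14582, 146.44123
2. -1.26477, -46.36895
3. 14.31837, -106.70678
4. -38.32572, 179.41555

Point 1:
  Latitude: split at 2 digits → 84° and 8.74926′; 84 + 8.74926/60 = 84.145821
  hemisphere S, so the sign is −
  Lon: degrees = first 3 digits = 146, minutes = 26.4735; 146 + 26.4735/60 = 146.441225
  E → positive
Point 2:
  φ: degrees = first 2 digits = 1, minutes = 15.88595; 1 + 15.88595/60 = 1.264766
  S → negative
  Longitude: split at 3 digits → 046° and 22.137′; 46 + 22.137/60 = 46.368950
  W → negative
Point 3:
  Latitude: degrees = first 2 digits = 14, minutes = 19.102; 14 + 19.102/60 = 14.318367
  N ⇒ keep positive
  Lon: split at 3 digits → 106° and 42.40671′; 106 + 42.40671/60 = 106.706779
  W ⇒ negate
Point 4:
  φ: degrees = first 2 digits = 38, minutes = 19.5429; 38 + 19.5429/60 = 38.325715
  S → negative
  λ: degrees = first 3 digits = 179, minutes = 24.9331; 179 + 24.9331/60 = 179.415552
  E ⇒ keep positive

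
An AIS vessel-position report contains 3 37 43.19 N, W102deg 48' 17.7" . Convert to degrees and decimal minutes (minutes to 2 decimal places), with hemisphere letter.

3° 37.72′ N, 102° 48.30′ W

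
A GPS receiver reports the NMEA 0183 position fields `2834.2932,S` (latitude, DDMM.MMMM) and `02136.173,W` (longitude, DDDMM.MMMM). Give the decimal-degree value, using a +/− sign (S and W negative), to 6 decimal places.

-28.571553, -21.602883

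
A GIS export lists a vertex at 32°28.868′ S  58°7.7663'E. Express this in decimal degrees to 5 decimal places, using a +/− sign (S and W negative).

Latitude: 28.868′ = 0.481133°; total 32.481133
hemisphere S, so the sign is −
λ: 7.7663′ = 0.129438°; total 58.129438
E → positive

-32.48113, 58.12944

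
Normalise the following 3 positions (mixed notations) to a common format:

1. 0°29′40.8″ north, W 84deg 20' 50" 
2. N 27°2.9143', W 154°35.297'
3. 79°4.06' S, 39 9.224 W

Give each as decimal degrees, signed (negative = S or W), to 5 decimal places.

Point 1:
  Lat: 0° + 29/60 + 40.8/3600 = 0 + 0.483333 + 0.011333 = 0.494667
  N ⇒ keep positive
  Longitude: 84 + 20/60 + 50/3600 = 84.347222
  hemisphere W, so the sign is −
Point 2:
  Latitude: 27 + 2.9143/60 = 27.048572
  N → positive
  λ: 35.297′ = 0.588283°; total 154.588283
  W → negative
Point 3:
  Latitude: 4.06′ = 0.067667°; total 79.067667
  S → negative
  Lon: 39 + 9.224/60 = 39.153733
  W → negative

1. 0.49467, -84.34722
2. 27.04857, -154.58828
3. -79.06767, -39.15373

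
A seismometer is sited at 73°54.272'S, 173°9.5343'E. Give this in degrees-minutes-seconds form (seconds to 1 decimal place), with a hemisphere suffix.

Latitude: fractional minutes 0.27200 × 60 = 16.320″
Longitude: fractional minutes 0.53430 × 60 = 32.058″

73°54′16.3″ S, 173°09′32.1″ E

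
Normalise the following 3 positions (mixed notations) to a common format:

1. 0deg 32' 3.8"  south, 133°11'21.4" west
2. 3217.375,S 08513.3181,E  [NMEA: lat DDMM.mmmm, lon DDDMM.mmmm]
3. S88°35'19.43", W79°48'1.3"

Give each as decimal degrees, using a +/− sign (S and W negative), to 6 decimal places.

Point 1:
  Latitude: 32′ + 3.8″ = 32.06333′; 0 + 32.06333/60 = 0.5343889
  S → negative
  Lon: 133° + 11/60 + 21.4/3600 = 133 + 0.183333 + 0.005944 = 133.1892778
  W → negative
Point 2:
  Lat: split at 2 digits → 32° and 17.375′; 32 + 17.375/60 = 32.2895833
  S → negative
  Longitude: split at 3 digits → 085° and 13.3181′; 85 + 13.3181/60 = 85.2219683
  E → positive
Point 3:
  Latitude: 88 + 35/60 + 19.43/3600 = 88.5887306
  S ⇒ negate
  λ: 79° + 48/60 + 1.3/3600 = 79 + 0.800000 + 0.000361 = 79.8003611
  W ⇒ negate

1. -0.534389, -133.189278
2. -32.289583, 85.221968
3. -88.588731, -79.800361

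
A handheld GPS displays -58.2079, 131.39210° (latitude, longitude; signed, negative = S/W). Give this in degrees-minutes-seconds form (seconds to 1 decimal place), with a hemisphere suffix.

Latitude is negative → S; |value| = 58.207900
Latitude: 0.207900 × 60 = 12.47400′ → 12′, remainder × 60 = 28.440″
Longitude: 0.392100 × 60 = 23.52600′ → 23′, remainder × 60 = 31.560″

58°12′28.4″ S, 131°23′31.6″ E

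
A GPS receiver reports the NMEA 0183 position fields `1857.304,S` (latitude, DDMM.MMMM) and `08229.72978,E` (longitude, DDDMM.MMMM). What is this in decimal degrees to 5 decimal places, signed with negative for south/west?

-18.95507, 82.49550

Lat: split at 2 digits → 18° and 57.304′; 18 + 57.304/60 = 18.955067
hemisphere S, so the sign is −
Longitude: split at 3 digits → 082° and 29.72978′; 82 + 29.72978/60 = 82.495496
E → positive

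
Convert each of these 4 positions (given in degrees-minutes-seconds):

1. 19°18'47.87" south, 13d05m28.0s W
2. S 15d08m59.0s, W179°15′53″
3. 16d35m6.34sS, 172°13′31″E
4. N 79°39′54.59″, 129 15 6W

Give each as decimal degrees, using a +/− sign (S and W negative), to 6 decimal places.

1. -19.313297, -13.091111
2. -15.149722, -179.264722
3. -16.585094, 172.225278
4. 79.665164, -129.251667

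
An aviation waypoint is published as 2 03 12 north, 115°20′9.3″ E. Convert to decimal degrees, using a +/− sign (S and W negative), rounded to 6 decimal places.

Latitude: 2° + 3/60 + 12/3600 = 2 + 0.050000 + 0.003333 = 2.0533333
N ⇒ keep positive
λ: 20′ + 9.3″ = 20.15500′; 115 + 20.15500/60 = 115.3359167
E → positive

2.053333, 115.335917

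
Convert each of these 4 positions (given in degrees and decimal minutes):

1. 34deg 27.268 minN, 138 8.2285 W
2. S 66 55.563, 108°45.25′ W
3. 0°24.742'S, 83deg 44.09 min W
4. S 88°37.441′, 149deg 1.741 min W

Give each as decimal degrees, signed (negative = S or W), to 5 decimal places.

Point 1:
  Lat: 34 + 27.268/60 = 34.454467
  N ⇒ keep positive
  Lon: 138 + 8.2285/60 = 138.137142
  W → negative
Point 2:
  Latitude: 55.563′ = 0.926050°; total 66.926050
  hemisphere S, so the sign is −
  λ: 45.25′ = 0.754167°; total 108.754167
  W → negative
Point 3:
  φ: 24.742′ = 0.412367°; total 0.412367
  S ⇒ negate
  Lon: 44.09′ = 0.734833°; total 83.734833
  hemisphere W, so the sign is −
Point 4:
  φ: 37.441′ = 0.624017°; total 88.624017
  S ⇒ negate
  Longitude: 1.741′ = 0.029017°; total 149.029017
  W → negative

1. 34.45447, -138.13714
2. -66.92605, -108.75417
3. -0.41237, -83.73483
4. -88.62402, -149.02902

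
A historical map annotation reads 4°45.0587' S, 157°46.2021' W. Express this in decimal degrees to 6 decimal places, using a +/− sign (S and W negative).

-4.750978, -157.770035

φ: 45.0587′ = 0.750978°; total 4.7509783
hemisphere S, so the sign is −
λ: 46.2021′ = 0.770035°; total 157.7700350
W → negative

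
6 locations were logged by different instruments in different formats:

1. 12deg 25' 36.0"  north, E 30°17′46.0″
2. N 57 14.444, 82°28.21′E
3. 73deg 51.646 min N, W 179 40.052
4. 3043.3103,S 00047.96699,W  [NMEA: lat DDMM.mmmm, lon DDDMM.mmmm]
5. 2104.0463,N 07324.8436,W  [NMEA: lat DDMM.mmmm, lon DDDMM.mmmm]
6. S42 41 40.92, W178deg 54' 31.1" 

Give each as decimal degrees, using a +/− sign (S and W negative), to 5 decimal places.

Point 1:
  Lat: 12 + 25/60 + 36/3600 = 12.426667
  N → positive
  λ: 17′ + 46″ = 17.76667′; 30 + 17.76667/60 = 30.296111
  E ⇒ keep positive
Point 2:
  Latitude: 14.444′ = 0.240733°; total 57.240733
  N ⇒ keep positive
  Longitude: 82 + 28.21/60 = 82.470167
  E ⇒ keep positive
Point 3:
  Latitude: 73 + 51.646/60 = 73.860767
  N → positive
  λ: 179 + 40.052/60 = 179.667533
  W → negative
Point 4:
  φ: degrees = first 2 digits = 30, minutes = 43.3103; 30 + 43.3103/60 = 30.721838
  hemisphere S, so the sign is −
  λ: degrees = first 3 digits = 0, minutes = 47.96699; 0 + 47.96699/60 = 0.799450
  W ⇒ negate
Point 5:
  Lat: degrees = first 2 digits = 21, minutes = 4.0463; 21 + 4.0463/60 = 21.067438
  N → positive
  Lon: split at 3 digits → 073° and 24.8436′; 73 + 24.8436/60 = 73.414060
  W → negative
Point 6:
  φ: 42 + 41/60 + 40.92/3600 = 42.694700
  S → negative
  Longitude: 54′ + 31.1″ = 54.51833′; 178 + 54.51833/60 = 178.908639
  hemisphere W, so the sign is −

1. 12.42667, 30.29611
2. 57.24073, 82.47017
3. 73.86077, -179.66753
4. -30.72184, -0.79945
5. 21.06744, -73.41406
6. -42.69470, -178.90864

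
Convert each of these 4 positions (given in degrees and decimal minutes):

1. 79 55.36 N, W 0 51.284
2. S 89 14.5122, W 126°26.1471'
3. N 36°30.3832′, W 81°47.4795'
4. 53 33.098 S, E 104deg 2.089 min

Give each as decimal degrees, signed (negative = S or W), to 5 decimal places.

1. 79.92267, -0.85473
2. -89.24187, -126.43579
3. 36.50639, -81.79133
4. -53.55163, 104.03482

Point 1:
  φ: 55.36′ = 0.922667°; total 79.922667
  N ⇒ keep positive
  λ: 51.284′ = 0.854733°; total 0.854733
  W → negative
Point 2:
  Lat: 89 + 14.5122/60 = 89.241870
  S → negative
  Longitude: 126 + 26.1471/60 = 126.435785
  W ⇒ negate
Point 3:
  Latitude: 30.3832′ = 0.506387°; total 36.506387
  N ⇒ keep positive
  λ: 47.4795′ = 0.791325°; total 81.791325
  W ⇒ negate
Point 4:
  Lat: 33.098′ = 0.551633°; total 53.551633
  hemisphere S, so the sign is −
  λ: 2.089′ = 0.034817°; total 104.034817
  E → positive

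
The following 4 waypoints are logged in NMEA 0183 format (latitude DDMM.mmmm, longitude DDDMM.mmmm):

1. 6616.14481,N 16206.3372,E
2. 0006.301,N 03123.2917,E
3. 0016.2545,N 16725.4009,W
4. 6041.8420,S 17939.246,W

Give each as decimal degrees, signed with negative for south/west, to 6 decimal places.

1. 66.269080, 162.105620
2. 0.105017, 31.388195
3. 0.270908, -167.423348
4. -60.697367, -179.654100

Point 1:
  Lat: split at 2 digits → 66° and 16.14481′; 66 + 16.14481/60 = 66.2690802
  N → positive
  Longitude: degrees = first 3 digits = 162, minutes = 6.3372; 162 + 6.3372/60 = 162.1056200
  E → positive
Point 2:
  Lat: split at 2 digits → 00° and 6.301′; 0 + 6.301/60 = 0.1050167
  N ⇒ keep positive
  λ: split at 3 digits → 031° and 23.2917′; 31 + 23.2917/60 = 31.3881950
  E → positive
Point 3:
  Lat: split at 2 digits → 00° and 16.2545′; 0 + 16.2545/60 = 0.2709083
  N → positive
  Longitude: split at 3 digits → 167° and 25.4009′; 167 + 25.4009/60 = 167.4233483
  W ⇒ negate
Point 4:
  Lat: degrees = first 2 digits = 60, minutes = 41.842; 60 + 41.842/60 = 60.6973667
  S → negative
  Longitude: degrees = first 3 digits = 179, minutes = 39.246; 179 + 39.246/60 = 179.6541000
  hemisphere W, so the sign is −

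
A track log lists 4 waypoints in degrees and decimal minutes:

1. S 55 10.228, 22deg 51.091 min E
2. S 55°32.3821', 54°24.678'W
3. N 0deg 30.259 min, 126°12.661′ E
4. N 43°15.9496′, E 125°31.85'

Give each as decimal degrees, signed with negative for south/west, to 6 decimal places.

Point 1:
  Lat: 55 + 10.228/60 = 55.1704667
  S ⇒ negate
  Lon: 22 + 51.091/60 = 22.8515167
  E ⇒ keep positive
Point 2:
  Latitude: 55 + 32.3821/60 = 55.5397017
  S ⇒ negate
  Longitude: 24.678′ = 0.411300°; total 54.4113000
  W → negative
Point 3:
  Lat: 0 + 30.259/60 = 0.5043167
  N ⇒ keep positive
  Longitude: 126 + 12.661/60 = 126.2110167
  E → positive
Point 4:
  Lat: 43 + 15.9496/60 = 43.2658267
  N ⇒ keep positive
  Longitude: 31.85′ = 0.530833°; total 125.5308333
  E ⇒ keep positive

1. -55.170467, 22.851517
2. -55.539702, -54.411300
3. 0.504317, 126.211017
4. 43.265827, 125.530833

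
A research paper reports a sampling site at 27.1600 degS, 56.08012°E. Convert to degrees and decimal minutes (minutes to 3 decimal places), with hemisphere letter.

27° 9.600′ S, 56° 4.807′ E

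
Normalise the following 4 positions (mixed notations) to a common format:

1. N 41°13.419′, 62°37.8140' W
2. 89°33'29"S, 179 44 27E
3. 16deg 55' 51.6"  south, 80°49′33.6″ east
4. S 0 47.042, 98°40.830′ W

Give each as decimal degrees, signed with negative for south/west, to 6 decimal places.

Point 1:
  Latitude: 13.419′ = 0.223650°; total 41.2236500
  N → positive
  λ: 37.814′ = 0.630233°; total 62.6302333
  hemisphere W, so the sign is −
Point 2:
  φ: 33′ + 29″ = 33.48333′; 89 + 33.48333/60 = 89.5580556
  S → negative
  Longitude: 179° + 44/60 + 27/3600 = 179 + 0.733333 + 0.007500 = 179.7408333
  E → positive
Point 3:
  Latitude: 16 + 55/60 + 51.6/3600 = 16.9310000
  S ⇒ negate
  Longitude: 49′ + 33.6″ = 49.56000′; 80 + 49.56000/60 = 80.8260000
  E ⇒ keep positive
Point 4:
  Lat: 47.042′ = 0.784033°; total 0.7840333
  hemisphere S, so the sign is −
  λ: 40.83′ = 0.680500°; total 98.6805000
  W → negative

1. 41.223650, -62.630233
2. -89.558056, 179.740833
3. -16.931000, 80.826000
4. -0.784033, -98.680500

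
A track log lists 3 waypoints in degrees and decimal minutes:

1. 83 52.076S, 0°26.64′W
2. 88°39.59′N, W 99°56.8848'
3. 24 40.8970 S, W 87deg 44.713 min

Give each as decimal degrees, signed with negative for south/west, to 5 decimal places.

1. -83.86793, -0.44400
2. 88.65983, -99.94808
3. -24.68162, -87.74522

Point 1:
  Lat: 52.076′ = 0.867933°; total 83.867933
  S → negative
  Lon: 0 + 26.64/60 = 0.444000
  W ⇒ negate
Point 2:
  Latitude: 39.59′ = 0.659833°; total 88.659833
  N ⇒ keep positive
  λ: 99 + 56.8848/60 = 99.948080
  hemisphere W, so the sign is −
Point 3:
  φ: 24 + 40.897/60 = 24.681617
  S → negative
  Longitude: 87 + 44.713/60 = 87.745217
  W → negative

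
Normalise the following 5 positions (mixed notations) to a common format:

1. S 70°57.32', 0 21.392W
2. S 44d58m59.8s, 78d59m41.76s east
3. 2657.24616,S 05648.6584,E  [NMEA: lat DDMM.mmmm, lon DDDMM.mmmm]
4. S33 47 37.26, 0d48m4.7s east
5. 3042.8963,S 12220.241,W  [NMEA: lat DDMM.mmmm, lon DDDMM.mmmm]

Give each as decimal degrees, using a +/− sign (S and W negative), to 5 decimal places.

Point 1:
  Latitude: 57.32′ = 0.955333°; total 70.955333
  S ⇒ negate
  λ: 0 + 21.392/60 = 0.356533
  W ⇒ negate
Point 2:
  Lat: 58′ + 59.8″ = 58.99667′; 44 + 58.99667/60 = 44.983278
  S ⇒ negate
  Lon: 78° + 59/60 + 41.76/3600 = 78 + 0.983333 + 0.011600 = 78.994933
  E → positive
Point 3:
  φ: degrees = first 2 digits = 26, minutes = 57.24616; 26 + 57.24616/60 = 26.954103
  S → negative
  Lon: degrees = first 3 digits = 56, minutes = 48.6584; 56 + 48.6584/60 = 56.810973
  E ⇒ keep positive
Point 4:
  Lat: 47′ + 37.26″ = 47.62100′; 33 + 47.62100/60 = 33.793683
  S ⇒ negate
  Lon: 48′ + 4.7″ = 48.07833′; 0 + 48.07833/60 = 0.801306
  E ⇒ keep positive
Point 5:
  Lat: split at 2 digits → 30° and 42.8963′; 30 + 42.8963/60 = 30.714938
  S ⇒ negate
  λ: degrees = first 3 digits = 122, minutes = 20.241; 122 + 20.241/60 = 122.337350
  W → negative

1. -70.95533, -0.35653
2. -44.98328, 78.99493
3. -26.95410, 56.81097
4. -33.79368, 0.80131
5. -30.71494, -122.33735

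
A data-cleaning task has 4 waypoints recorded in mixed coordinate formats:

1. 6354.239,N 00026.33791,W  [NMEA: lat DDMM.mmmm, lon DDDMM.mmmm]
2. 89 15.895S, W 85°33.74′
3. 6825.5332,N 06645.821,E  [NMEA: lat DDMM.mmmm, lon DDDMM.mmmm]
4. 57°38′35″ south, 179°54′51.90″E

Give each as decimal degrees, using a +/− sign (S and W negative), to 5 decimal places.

1. 63.90398, -0.43897
2. -89.26492, -85.56233
3. 68.42555, 66.76368
4. -57.64306, 179.91442

Point 1:
  φ: degrees = first 2 digits = 63, minutes = 54.239; 63 + 54.239/60 = 63.903983
  N → positive
  Longitude: degrees = first 3 digits = 0, minutes = 26.33791; 0 + 26.33791/60 = 0.438965
  W ⇒ negate
Point 2:
  Latitude: 89 + 15.895/60 = 89.264917
  hemisphere S, so the sign is −
  λ: 33.74′ = 0.562333°; total 85.562333
  W → negative
Point 3:
  φ: degrees = first 2 digits = 68, minutes = 25.5332; 68 + 25.5332/60 = 68.425553
  N → positive
  λ: split at 3 digits → 066° and 45.821′; 66 + 45.821/60 = 66.763683
  E → positive
Point 4:
  φ: 57 + 38/60 + 35/3600 = 57.643056
  hemisphere S, so the sign is −
  λ: 179 + 54/60 + 51.9/3600 = 179.914417
  E → positive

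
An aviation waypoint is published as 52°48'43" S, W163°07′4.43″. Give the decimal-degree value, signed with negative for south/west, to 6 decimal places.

-52.811944, -163.117897

Lat: 48′ + 43″ = 48.71667′; 52 + 48.71667/60 = 52.8119444
S → negative
λ: 163 + 7/60 + 4.43/3600 = 163.1178972
W ⇒ negate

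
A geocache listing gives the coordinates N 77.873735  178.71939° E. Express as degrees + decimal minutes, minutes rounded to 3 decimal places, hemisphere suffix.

Latitude: 77° + 0.873735 × 60 = 77° 52.42410′
Longitude: minutes = (178.719390 − 178) × 60 = 43.16340

77° 52.424′ N, 178° 43.163′ E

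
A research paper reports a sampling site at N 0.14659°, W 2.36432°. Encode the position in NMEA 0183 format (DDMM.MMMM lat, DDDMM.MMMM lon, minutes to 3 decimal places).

φ: minutes = (0.146590 − 0) × 60 = 8.79540
Longitude: 2° + 0.364320 × 60 = 2° 21.85920′

0008.795,N / 00221.859,W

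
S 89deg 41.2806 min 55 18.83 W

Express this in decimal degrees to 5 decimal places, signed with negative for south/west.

-89.68801, -55.31383

Latitude: 89 + 41.2806/60 = 89.688010
hemisphere S, so the sign is −
Longitude: 18.83′ = 0.313833°; total 55.313833
W → negative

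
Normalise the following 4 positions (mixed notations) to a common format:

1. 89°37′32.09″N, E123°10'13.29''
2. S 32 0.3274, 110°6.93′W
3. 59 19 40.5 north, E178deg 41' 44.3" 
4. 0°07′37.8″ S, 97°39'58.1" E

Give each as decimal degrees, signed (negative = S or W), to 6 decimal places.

1. 89.625581, 123.170358
2. -32.005457, -110.115500
3. 59.327917, 178.695639
4. -0.127167, 97.666139

Point 1:
  φ: 89° + 37/60 + 32.09/3600 = 89 + 0.616667 + 0.008914 = 89.6255806
  N ⇒ keep positive
  Longitude: 123 + 10/60 + 13.29/3600 = 123.1703583
  E ⇒ keep positive
Point 2:
  φ: 32 + 0.3274/60 = 32.0054567
  S ⇒ negate
  λ: 110 + 6.93/60 = 110.1155000
  W → negative
Point 3:
  Latitude: 19′ + 40.5″ = 19.67500′; 59 + 19.67500/60 = 59.3279167
  N ⇒ keep positive
  Lon: 178° + 41/60 + 44.3/3600 = 178 + 0.683333 + 0.012306 = 178.6956389
  E ⇒ keep positive
Point 4:
  Lat: 7′ + 37.8″ = 7.63000′; 0 + 7.63000/60 = 0.1271667
  S ⇒ negate
  λ: 39′ + 58.1″ = 39.96833′; 97 + 39.96833/60 = 97.6661389
  E ⇒ keep positive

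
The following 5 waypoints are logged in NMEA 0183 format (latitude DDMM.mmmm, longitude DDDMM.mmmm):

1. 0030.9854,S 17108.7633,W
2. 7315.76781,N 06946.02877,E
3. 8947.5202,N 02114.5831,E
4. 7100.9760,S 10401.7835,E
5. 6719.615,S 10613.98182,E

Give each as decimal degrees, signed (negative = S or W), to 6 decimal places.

1. -0.516423, -171.146055
2. 73.262797, 69.767146
3. 89.792003, 21.243052
4. -71.016267, 104.029725
5. -67.326917, 106.233030

Point 1:
  Latitude: split at 2 digits → 00° and 30.9854′; 0 + 30.9854/60 = 0.5164233
  S ⇒ negate
  Lon: split at 3 digits → 171° and 8.7633′; 171 + 8.7633/60 = 171.1460550
  W → negative
Point 2:
  Latitude: split at 2 digits → 73° and 15.76781′; 73 + 15.76781/60 = 73.2627968
  N ⇒ keep positive
  Lon: split at 3 digits → 069° and 46.02877′; 69 + 46.02877/60 = 69.7671462
  E → positive
Point 3:
  φ: split at 2 digits → 89° and 47.5202′; 89 + 47.5202/60 = 89.7920033
  N ⇒ keep positive
  Lon: split at 3 digits → 021° and 14.5831′; 21 + 14.5831/60 = 21.2430517
  E → positive
Point 4:
  Lat: degrees = first 2 digits = 71, minutes = 0.976; 71 + 0.976/60 = 71.0162667
  S → negative
  Lon: degrees = first 3 digits = 104, minutes = 1.7835; 104 + 1.7835/60 = 104.0297250
  E ⇒ keep positive
Point 5:
  φ: degrees = first 2 digits = 67, minutes = 19.615; 67 + 19.615/60 = 67.3269167
  S ⇒ negate
  λ: degrees = first 3 digits = 106, minutes = 13.98182; 106 + 13.98182/60 = 106.2330303
  E ⇒ keep positive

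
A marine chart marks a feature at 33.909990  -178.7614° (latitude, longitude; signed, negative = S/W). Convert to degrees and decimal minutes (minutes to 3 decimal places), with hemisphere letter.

33° 54.599′ N, 178° 45.684′ W

φ: fractional part 0.909990 → 54.59940 minutes
Longitude is negative → W; |value| = 178.761400
Lon: 178° + 0.761400 × 60 = 178° 45.68400′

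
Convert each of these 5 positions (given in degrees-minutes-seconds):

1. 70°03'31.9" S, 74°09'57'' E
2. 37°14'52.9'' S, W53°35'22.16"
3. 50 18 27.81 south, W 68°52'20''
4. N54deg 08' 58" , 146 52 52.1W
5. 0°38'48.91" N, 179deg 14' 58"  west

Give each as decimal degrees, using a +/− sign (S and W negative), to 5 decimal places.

1. -70.05886, 74.16583
2. -37.24803, -53.58949
3. -50.30773, -68.87222
4. 54.14944, -146.88114
5. 0.64692, -179.24944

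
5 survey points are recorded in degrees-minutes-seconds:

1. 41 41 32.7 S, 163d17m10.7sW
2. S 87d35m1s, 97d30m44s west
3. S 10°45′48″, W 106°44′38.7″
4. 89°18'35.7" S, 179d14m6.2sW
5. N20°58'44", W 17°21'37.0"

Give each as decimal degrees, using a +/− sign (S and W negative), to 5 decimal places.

1. -41.69242, -163.28631
2. -87.58361, -97.51222
3. -10.76333, -106.74408
4. -89.30992, -179.23506
5. 20.97889, -17.36028

Point 1:
  Latitude: 41′ + 32.7″ = 41.54500′; 41 + 41.54500/60 = 41.692417
  S ⇒ negate
  λ: 163 + 17/60 + 10.7/3600 = 163.286306
  W ⇒ negate
Point 2:
  φ: 87 + 35/60 + 1/3600 = 87.583611
  hemisphere S, so the sign is −
  Longitude: 97 + 30/60 + 44/3600 = 97.512222
  W ⇒ negate
Point 3:
  Lat: 10 + 45/60 + 48/3600 = 10.763333
  hemisphere S, so the sign is −
  Longitude: 106 + 44/60 + 38.7/3600 = 106.744083
  W → negative
Point 4:
  Lat: 89° + 18/60 + 35.7/3600 = 89 + 0.300000 + 0.009917 = 89.309917
  hemisphere S, so the sign is −
  Longitude: 14′ + 6.2″ = 14.10333′; 179 + 14.10333/60 = 179.235056
  hemisphere W, so the sign is −
Point 5:
  φ: 20° + 58/60 + 44/3600 = 20 + 0.966667 + 0.012222 = 20.978889
  N ⇒ keep positive
  λ: 17° + 21/60 + 37/3600 = 17 + 0.350000 + 0.010278 = 17.360278
  hemisphere W, so the sign is −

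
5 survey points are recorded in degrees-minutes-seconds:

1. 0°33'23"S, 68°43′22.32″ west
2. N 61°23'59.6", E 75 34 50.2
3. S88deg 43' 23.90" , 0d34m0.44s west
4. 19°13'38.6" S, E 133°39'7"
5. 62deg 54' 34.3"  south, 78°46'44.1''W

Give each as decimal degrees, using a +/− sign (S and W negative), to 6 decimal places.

1. -0.556389, -68.722867
2. 61.399889, 75.580611
3. -88.723306, -0.566789
4. -19.227389, 133.651944
5. -62.909528, -78.778917

Point 1:
  Latitude: 33′ + 23″ = 33.38333′; 0 + 33.38333/60 = 0.5563889
  S → negative
  Lon: 68 + 43/60 + 22.32/3600 = 68.7228667
  W → negative
Point 2:
  Lat: 23′ + 59.6″ = 23.99333′; 61 + 23.99333/60 = 61.3998889
  N → positive
  Longitude: 34′ + 50.2″ = 34.83667′; 75 + 34.83667/60 = 75.5806111
  E → positive
Point 3:
  φ: 43′ + 23.9″ = 43.39833′; 88 + 43.39833/60 = 88.7233056
  S → negative
  Longitude: 0° + 34/60 + 0.44/3600 = 0 + 0.566667 + 0.000122 = 0.5667889
  W → negative
Point 4:
  Lat: 13′ + 38.6″ = 13.64333′; 19 + 13.64333/60 = 19.2273889
  S ⇒ negate
  λ: 133° + 39/60 + 7/3600 = 133 + 0.650000 + 0.001944 = 133.6519444
  E ⇒ keep positive
Point 5:
  Latitude: 62 + 54/60 + 34.3/3600 = 62.9095278
  hemisphere S, so the sign is −
  λ: 78 + 46/60 + 44.1/3600 = 78.7789167
  W ⇒ negate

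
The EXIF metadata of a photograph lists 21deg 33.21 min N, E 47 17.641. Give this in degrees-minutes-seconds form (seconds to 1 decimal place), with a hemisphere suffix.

Lat: 33.21000′ → 33′ and 0.21000 × 60 = 12.600″
Lon: 17.64100′ → 17′ and 0.64100 × 60 = 38.460″

21°33′12.6″ N, 47°17′38.5″ E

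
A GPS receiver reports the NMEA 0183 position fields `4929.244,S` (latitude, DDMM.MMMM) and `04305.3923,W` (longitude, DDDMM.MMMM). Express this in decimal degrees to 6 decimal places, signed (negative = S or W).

-49.487400, -43.089872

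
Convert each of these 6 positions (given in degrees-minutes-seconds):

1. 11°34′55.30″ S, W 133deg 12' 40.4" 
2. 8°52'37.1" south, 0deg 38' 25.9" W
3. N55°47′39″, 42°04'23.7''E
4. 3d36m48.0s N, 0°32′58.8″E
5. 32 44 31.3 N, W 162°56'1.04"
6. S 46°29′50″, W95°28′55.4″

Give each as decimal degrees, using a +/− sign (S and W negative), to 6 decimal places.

1. -11.582028, -133.211222
2. -8.876972, -0.640528
3. 55.794167, 42.073250
4. 3.613333, 0.549667
5. 32.742028, -162.933622
6. -46.497222, -95.482056

Point 1:
  φ: 11 + 34/60 + 55.3/3600 = 11.5820278
  S ⇒ negate
  Lon: 133° + 12/60 + 40.4/3600 = 133 + 0.200000 + 0.011222 = 133.2112222
  hemisphere W, so the sign is −
Point 2:
  φ: 8 + 52/60 + 37.1/3600 = 8.8769722
  S ⇒ negate
  Lon: 0 + 38/60 + 25.9/3600 = 0.6405278
  W → negative
Point 3:
  Latitude: 55 + 47/60 + 39/3600 = 55.7941667
  N ⇒ keep positive
  Longitude: 4′ + 23.7″ = 4.39500′; 42 + 4.39500/60 = 42.0732500
  E ⇒ keep positive
Point 4:
  Latitude: 3° + 36/60 + 48/3600 = 3 + 0.600000 + 0.013333 = 3.6133333
  N ⇒ keep positive
  Longitude: 32′ + 58.8″ = 32.98000′; 0 + 32.98000/60 = 0.5496667
  E ⇒ keep positive
Point 5:
  Lat: 32 + 44/60 + 31.3/3600 = 32.7420278
  N → positive
  λ: 162 + 56/60 + 1.04/3600 = 162.9336222
  hemisphere W, so the sign is −
Point 6:
  Latitude: 46 + 29/60 + 50/3600 = 46.4972222
  hemisphere S, so the sign is −
  Longitude: 95 + 28/60 + 55.4/3600 = 95.4820556
  hemisphere W, so the sign is −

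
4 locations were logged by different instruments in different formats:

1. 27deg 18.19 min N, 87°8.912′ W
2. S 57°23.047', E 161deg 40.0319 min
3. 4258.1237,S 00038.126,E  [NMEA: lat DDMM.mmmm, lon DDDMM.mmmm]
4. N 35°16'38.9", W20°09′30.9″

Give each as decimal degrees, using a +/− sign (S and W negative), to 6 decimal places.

Point 1:
  Latitude: 18.19′ = 0.303167°; total 27.3031667
  N → positive
  Lon: 8.912′ = 0.148533°; total 87.1485333
  W ⇒ negate
Point 2:
  Lat: 23.047′ = 0.384117°; total 57.3841167
  S → negative
  Lon: 161 + 40.0319/60 = 161.6671983
  E → positive
Point 3:
  Lat: split at 2 digits → 42° and 58.1237′; 42 + 58.1237/60 = 42.9687283
  S ⇒ negate
  Longitude: split at 3 digits → 000° and 38.126′; 0 + 38.126/60 = 0.6354333
  E ⇒ keep positive
Point 4:
  Lat: 16′ + 38.9″ = 16.64833′; 35 + 16.64833/60 = 35.2774722
  N ⇒ keep positive
  Lon: 20 + 9/60 + 30.9/3600 = 20.1585833
  W → negative

1. 27.303167, -87.148533
2. -57.384117, 161.667198
3. -42.968728, 0.635433
4. 35.277472, -20.158583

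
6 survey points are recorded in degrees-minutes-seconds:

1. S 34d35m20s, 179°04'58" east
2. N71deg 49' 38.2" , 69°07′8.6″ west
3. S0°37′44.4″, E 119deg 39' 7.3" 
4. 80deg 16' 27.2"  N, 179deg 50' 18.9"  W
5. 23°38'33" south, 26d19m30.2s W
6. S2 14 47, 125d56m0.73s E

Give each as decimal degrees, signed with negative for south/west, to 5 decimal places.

Point 1:
  Latitude: 35′ + 20″ = 35.33333′; 34 + 35.33333/60 = 34.588889
  S → negative
  Lon: 179° + 4/60 + 58/3600 = 179 + 0.066667 + 0.016111 = 179.082778
  E ⇒ keep positive
Point 2:
  φ: 71° + 49/60 + 38.2/3600 = 71 + 0.816667 + 0.010611 = 71.827278
  N → positive
  Lon: 69 + 7/60 + 8.6/3600 = 69.119056
  W → negative
Point 3:
  φ: 0 + 37/60 + 44.4/3600 = 0.629000
  S → negative
  Lon: 39′ + 7.3″ = 39.12167′; 119 + 39.12167/60 = 119.652028
  E → positive
Point 4:
  φ: 16′ + 27.2″ = 16.45333′; 80 + 16.45333/60 = 80.274222
  N → positive
  λ: 50′ + 18.9″ = 50.31500′; 179 + 50.31500/60 = 179.838583
  W → negative
Point 5:
  Lat: 23 + 38/60 + 33/3600 = 23.642500
  hemisphere S, so the sign is −
  Lon: 26° + 19/60 + 30.2/3600 = 26 + 0.316667 + 0.008389 = 26.325056
  hemisphere W, so the sign is −
Point 6:
  Lat: 14′ + 47″ = 14.78333′; 2 + 14.78333/60 = 2.246389
  hemisphere S, so the sign is −
  λ: 125 + 56/60 + 0.73/3600 = 125.933536
  E ⇒ keep positive

1. -34.58889, 179.08278
2. 71.82728, -69.11906
3. -0.62900, 119.65203
4. 80.27422, -179.83858
5. -23.64250, -26.32506
6. -2.24639, 125.93354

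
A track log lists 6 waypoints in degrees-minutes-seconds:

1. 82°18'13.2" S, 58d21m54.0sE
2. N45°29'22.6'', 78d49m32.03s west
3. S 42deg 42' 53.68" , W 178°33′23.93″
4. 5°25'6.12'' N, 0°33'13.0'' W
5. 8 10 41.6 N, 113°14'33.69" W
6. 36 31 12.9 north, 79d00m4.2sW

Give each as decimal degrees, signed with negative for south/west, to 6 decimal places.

1. -82.303667, 58.365000
2. 45.489611, -78.825564
3. -42.714911, -178.556647
4. 5.418367, -0.553611
5. 8.178222, -113.242692
6. 36.520250, -79.001167

Point 1:
  Lat: 18′ + 13.2″ = 18.22000′; 82 + 18.22000/60 = 82.3036667
  S ⇒ negate
  Lon: 58° + 21/60 + 54/3600 = 58 + 0.350000 + 0.015000 = 58.3650000
  E → positive
Point 2:
  φ: 45° + 29/60 + 22.6/3600 = 45 + 0.483333 + 0.006278 = 45.4896111
  N → positive
  λ: 49′ + 32.03″ = 49.53383′; 78 + 49.53383/60 = 78.8255639
  W → negative
Point 3:
  Lat: 42° + 42/60 + 53.68/3600 = 42 + 0.700000 + 0.014911 = 42.7149111
  S → negative
  Lon: 178 + 33/60 + 23.93/3600 = 178.5566472
  hemisphere W, so the sign is −
Point 4:
  Lat: 25′ + 6.12″ = 25.10200′; 5 + 25.10200/60 = 5.4183667
  N → positive
  λ: 33′ + 13″ = 33.21667′; 0 + 33.21667/60 = 0.5536111
  W → negative
Point 5:
  φ: 10′ + 41.6″ = 10.69333′; 8 + 10.69333/60 = 8.1782222
  N ⇒ keep positive
  Longitude: 113° + 14/60 + 33.69/3600 = 113 + 0.233333 + 0.009358 = 113.2426917
  W → negative
Point 6:
  Latitude: 36° + 31/60 + 12.9/3600 = 36 + 0.516667 + 0.003583 = 36.5202500
  N → positive
  λ: 79 + 0/60 + 4.2/3600 = 79.0011667
  hemisphere W, so the sign is −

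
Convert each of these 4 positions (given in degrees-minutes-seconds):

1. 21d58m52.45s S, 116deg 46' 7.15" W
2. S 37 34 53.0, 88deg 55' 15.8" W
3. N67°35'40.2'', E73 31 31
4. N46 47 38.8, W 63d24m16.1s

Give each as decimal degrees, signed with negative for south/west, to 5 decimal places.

Point 1:
  φ: 58′ + 52.45″ = 58.87417′; 21 + 58.87417/60 = 21.981236
  S → negative
  Longitude: 46′ + 7.15″ = 46.11917′; 116 + 46.11917/60 = 116.768653
  hemisphere W, so the sign is −
Point 2:
  φ: 37° + 34/60 + 53/3600 = 37 + 0.566667 + 0.014722 = 37.581389
  hemisphere S, so the sign is −
  Longitude: 88 + 55/60 + 15.8/3600 = 88.921056
  W ⇒ negate
Point 3:
  Lat: 67 + 35/60 + 40.2/3600 = 67.594500
  N → positive
  Longitude: 73° + 31/60 + 31/3600 = 73 + 0.516667 + 0.008611 = 73.525278
  E → positive
Point 4:
  Latitude: 46° + 47/60 + 38.8/3600 = 46 + 0.783333 + 0.010778 = 46.794111
  N ⇒ keep positive
  Longitude: 63 + 24/60 + 16.1/3600 = 63.404472
  hemisphere W, so the sign is −

1. -21.98124, -116.76865
2. -37.58139, -88.92106
3. 67.59450, 73.52528
4. 46.79411, -63.40447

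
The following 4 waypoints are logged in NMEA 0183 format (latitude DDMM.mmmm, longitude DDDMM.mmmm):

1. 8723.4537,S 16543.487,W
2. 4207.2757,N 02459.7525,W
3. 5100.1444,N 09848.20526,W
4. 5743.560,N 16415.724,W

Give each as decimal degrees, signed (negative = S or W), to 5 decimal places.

1. -87.39090, -165.72478
2. 42.12126, -24.99588
3. 51.00241, -98.80342
4. 57.72600, -164.26207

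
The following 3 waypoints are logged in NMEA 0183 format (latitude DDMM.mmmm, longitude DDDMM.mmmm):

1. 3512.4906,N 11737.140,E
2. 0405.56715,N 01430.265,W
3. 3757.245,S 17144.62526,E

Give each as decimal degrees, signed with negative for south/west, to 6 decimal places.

1. 35.208177, 117.619000
2. 4.092786, -14.504417
3. -37.954083, 171.743754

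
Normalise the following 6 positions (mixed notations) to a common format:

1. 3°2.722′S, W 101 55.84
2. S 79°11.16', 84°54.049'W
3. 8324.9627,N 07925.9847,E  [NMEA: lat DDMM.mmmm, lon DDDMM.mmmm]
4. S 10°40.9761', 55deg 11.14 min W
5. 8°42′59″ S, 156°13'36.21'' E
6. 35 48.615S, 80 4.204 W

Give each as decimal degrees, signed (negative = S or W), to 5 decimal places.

Point 1:
  φ: 3 + 2.722/60 = 3.045367
  S ⇒ negate
  Longitude: 101 + 55.84/60 = 101.930667
  W ⇒ negate
Point 2:
  φ: 79 + 11.16/60 = 79.186000
  S → negative
  Lon: 84 + 54.049/60 = 84.900817
  hemisphere W, so the sign is −
Point 3:
  Latitude: degrees = first 2 digits = 83, minutes = 24.9627; 83 + 24.9627/60 = 83.416045
  N → positive
  λ: degrees = first 3 digits = 79, minutes = 25.9847; 79 + 25.9847/60 = 79.433078
  E ⇒ keep positive
Point 4:
  Lat: 10 + 40.9761/60 = 10.682935
  S ⇒ negate
  Longitude: 55 + 11.14/60 = 55.185667
  hemisphere W, so the sign is −
Point 5:
  φ: 42′ + 59″ = 42.98333′; 8 + 42.98333/60 = 8.716389
  S → negative
  Lon: 156° + 13/60 + 36.21/3600 = 156 + 0.216667 + 0.010058 = 156.226725
  E ⇒ keep positive
Point 6:
  Latitude: 48.615′ = 0.810250°; total 35.810250
  S ⇒ negate
  Longitude: 4.204′ = 0.070067°; total 80.070067
  hemisphere W, so the sign is −

1. -3.04537, -101.93067
2. -79.18600, -84.90082
3. 83.41605, 79.43308
4. -10.68294, -55.18567
5. -8.71639, 156.22673
6. -35.81025, -80.07007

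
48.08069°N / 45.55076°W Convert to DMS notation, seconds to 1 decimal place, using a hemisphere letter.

φ: whole degrees 48; 4.84140′ → 4′ and 50.484″
Lon: 0.550760° → 33.04560′; 0.04560 × 60 = 2.736″

48°04′50.5″ N, 45°33′2.7″ W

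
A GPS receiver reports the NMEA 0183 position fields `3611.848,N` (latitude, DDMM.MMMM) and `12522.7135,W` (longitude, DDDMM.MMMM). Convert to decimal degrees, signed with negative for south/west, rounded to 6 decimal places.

36.197467, -125.378558

Lat: split at 2 digits → 36° and 11.848′; 36 + 11.848/60 = 36.1974667
N ⇒ keep positive
λ: split at 3 digits → 125° and 22.7135′; 125 + 22.7135/60 = 125.3785583
W ⇒ negate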